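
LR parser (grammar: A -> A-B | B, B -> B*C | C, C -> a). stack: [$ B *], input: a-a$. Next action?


no handle; shift 'a'
Action: shift


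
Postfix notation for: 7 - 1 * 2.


* has higher precedence, evaluate 1*2 first
Postfix: 7 1 2 * -


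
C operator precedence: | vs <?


'<' is relational (level 7); '|' is bitwise OR (level 3)
Higher level binds tighter
'<' has higher precedence than '|'


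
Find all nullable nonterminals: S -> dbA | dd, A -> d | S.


A nonterminal is nullable iff some alternative derives ε (directly, or every symbol in it is nullable)
Nullable: {}


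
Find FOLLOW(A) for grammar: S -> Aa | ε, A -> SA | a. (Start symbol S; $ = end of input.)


$ ∈ FOLLOW(S). For each A -> αBβ: add FIRST(β)\{ε} to FOLLOW(B); if β nullable, add FOLLOW(A).
FOLLOW(A) = {a}


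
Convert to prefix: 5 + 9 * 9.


'*' binds tighter: tree is (+ 5 (* 9 9))
Prefix: + 5 * 9 9


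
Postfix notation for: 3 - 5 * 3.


* has higher precedence, evaluate 5*3 first
Postfix: 3 5 3 * -


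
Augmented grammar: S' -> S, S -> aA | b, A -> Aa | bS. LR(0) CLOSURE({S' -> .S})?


Start: S' -> .S
For each item with dot before a nonterminal B, add B -> .γ for every B-production
Closure: [S' -> .S, S -> .aA, S -> .b]


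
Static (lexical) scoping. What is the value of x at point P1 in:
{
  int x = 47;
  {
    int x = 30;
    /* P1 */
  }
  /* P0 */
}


x declared in the same block as P1
x = 30


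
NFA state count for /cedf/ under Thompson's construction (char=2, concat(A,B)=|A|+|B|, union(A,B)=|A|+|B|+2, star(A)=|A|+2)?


Syntax tree has 4 char leaf(s), 0 union(s), 0 star(s)
chars contribute 4×2 = 8; each union adds +2; each star adds +2
Total: 8 + 0 + 0 = 8 states


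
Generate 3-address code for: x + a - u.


Break into single-operator statements:
t1 = x + a
t2 = t1 - u


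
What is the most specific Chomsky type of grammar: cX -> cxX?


LHS has context (more than one symbol) and |LHS| ≤ |RHS|
Classification: Type 1 (Context-Sensitive)


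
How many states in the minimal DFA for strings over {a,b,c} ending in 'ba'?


Track the longest suffix of input matching a prefix of 'ba': 3 classes (prefixes of length 0..2)
Minimal DFA: 3 states


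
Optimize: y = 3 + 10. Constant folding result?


3 + 10 = 13 at compile time
Optimized: y = 13


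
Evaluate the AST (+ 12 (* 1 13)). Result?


Evaluate inner: (* 1 13) = 13
Evaluate root: (+ 12 13) = 25
Result: 25


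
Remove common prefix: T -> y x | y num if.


Common prefix: 'y'
Factored: T -> y T', T' -> x | num if


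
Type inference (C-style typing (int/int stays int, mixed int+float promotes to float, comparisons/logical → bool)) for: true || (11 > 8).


Operand types: bool || bool
Rule: logical operators take bool operands and yield bool
Result type: bool


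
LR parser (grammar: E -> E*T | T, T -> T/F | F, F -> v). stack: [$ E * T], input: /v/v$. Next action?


'/' can extend T; shift to build T -> T/F
Action: shift


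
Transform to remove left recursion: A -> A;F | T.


Left-recursive alternatives: A;F; non-recursive: T
Introduce A': A -> TA', A' -> ;FA' | ε


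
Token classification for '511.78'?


Pattern: digits with a decimal point
Type: FLOAT_LITERAL


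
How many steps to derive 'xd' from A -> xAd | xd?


Derivation: A => xd
Steps: 1


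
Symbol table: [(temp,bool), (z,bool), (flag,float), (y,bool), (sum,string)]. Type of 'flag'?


Lookup 'flag' → type float


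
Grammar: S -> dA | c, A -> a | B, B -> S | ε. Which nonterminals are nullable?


A nonterminal is nullable iff some alternative derives ε (directly, or every symbol in it is nullable)
Nullable: {A, B}


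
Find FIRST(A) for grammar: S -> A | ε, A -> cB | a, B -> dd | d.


Per alternative of A: FIRST(cB) = {c}; FIRST(a) = {a}
FIRST(A) = {a, c}


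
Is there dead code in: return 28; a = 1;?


statement follows a return and is unreachable
Dead: 'a = 1'


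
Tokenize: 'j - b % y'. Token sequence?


Scan left to right, longest-match per lexeme
Tokens: ID(j), OP(-), ID(b), OP(%), ID(y)


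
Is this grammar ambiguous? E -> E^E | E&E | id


'id^id&id' has two parse trees (no precedence encoded between ^ and &)
Ambiguous


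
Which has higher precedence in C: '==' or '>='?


'>=' is relational (level 7); '==' is equality (level 6)
Higher level binds tighter
'>=' has higher precedence than '=='


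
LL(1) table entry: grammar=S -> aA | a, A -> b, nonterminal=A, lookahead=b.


For [A, b]: 'b' ∈ FIRST(b)
Entry: A -> b


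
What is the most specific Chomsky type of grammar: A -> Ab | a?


Left-linear: every RHS is a terminal or one nonterminal followed by a terminal
Classification: Type 3 (Regular)


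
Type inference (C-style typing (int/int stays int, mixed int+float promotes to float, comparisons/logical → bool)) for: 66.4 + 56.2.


Operand types: float + float
Rule: mixed int/float promotes to float; int/int stays int
Result type: float


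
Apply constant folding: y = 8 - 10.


8 - 10 = -2 at compile time
Optimized: y = -2


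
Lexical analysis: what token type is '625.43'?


Pattern: digits with a decimal point
Type: FLOAT_LITERAL


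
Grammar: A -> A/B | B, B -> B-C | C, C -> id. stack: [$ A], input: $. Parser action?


start symbol A on stack, input exhausted
Action: accept


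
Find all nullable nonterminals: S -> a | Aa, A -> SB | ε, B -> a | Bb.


A nonterminal is nullable iff some alternative derives ε (directly, or every symbol in it is nullable)
Nullable: {A}


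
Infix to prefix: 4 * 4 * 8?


left-to-right (same/higher precedence on left): tree is (* (* 4 4) 8)
Prefix: * * 4 4 8


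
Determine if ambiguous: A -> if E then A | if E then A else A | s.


dangling else: 'if E then if E then s else s' parses two ways
Ambiguous


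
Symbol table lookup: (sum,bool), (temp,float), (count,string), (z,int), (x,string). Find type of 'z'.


Lookup 'z' → type int


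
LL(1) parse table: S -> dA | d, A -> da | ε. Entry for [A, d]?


For [A, d]: 'd' ∈ FIRST(da)
Entry: A -> da


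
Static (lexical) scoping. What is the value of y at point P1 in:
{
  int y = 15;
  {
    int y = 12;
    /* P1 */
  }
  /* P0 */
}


y declared in the same block as P1
y = 12


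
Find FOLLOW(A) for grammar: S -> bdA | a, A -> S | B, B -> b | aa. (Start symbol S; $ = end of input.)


$ ∈ FOLLOW(S). For each A -> αBβ: add FIRST(β)\{ε} to FOLLOW(B); if β nullable, add FOLLOW(A).
FOLLOW(A) = {$}


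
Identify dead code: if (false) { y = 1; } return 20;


condition is constant false, so the whole block is unreachable
Dead: 'if (false) { y = 1; }'


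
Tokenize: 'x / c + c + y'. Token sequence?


Scan left to right, longest-match per lexeme
Tokens: ID(x), OP(/), ID(c), OP(+), ID(c), OP(+), ID(y)


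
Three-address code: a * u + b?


Break into single-operator statements:
t1 = a * u
t2 = t1 + b


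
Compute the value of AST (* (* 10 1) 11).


Evaluate inner: (* 10 1) = 10
Evaluate root: (* 10 11) = 110
Result: 110


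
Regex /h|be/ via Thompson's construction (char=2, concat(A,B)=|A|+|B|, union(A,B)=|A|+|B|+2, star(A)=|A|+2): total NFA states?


Syntax tree has 3 char leaf(s), 1 union(s), 0 star(s)
chars contribute 3×2 = 6; each union adds +2; each star adds +2
Total: 6 + 2 + 0 = 8 states


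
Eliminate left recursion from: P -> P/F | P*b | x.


Left-recursive alternatives: P/F, P*b; non-recursive: x
Introduce P': P -> xP', P' -> /FP' | *bP' | ε


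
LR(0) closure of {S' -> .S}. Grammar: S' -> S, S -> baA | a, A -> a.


Start: S' -> .S
For each item with dot before a nonterminal B, add B -> .γ for every B-production
Closure: [S' -> .S, S -> .baA, S -> .a]


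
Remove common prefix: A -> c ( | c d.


Common prefix: 'c'
Factored: A -> c A', A' -> ( | d


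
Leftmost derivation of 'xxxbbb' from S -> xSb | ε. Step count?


Derivation: S => xSb => xxSbb => xxxSbbb => xxxbbb
Steps: 4


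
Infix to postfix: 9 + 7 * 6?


* has higher precedence, evaluate 7*6 first
Postfix: 9 7 6 * +


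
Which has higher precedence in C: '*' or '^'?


'*' is multiplicative (level 10); '^' is bitwise XOR (level 4)
Higher level binds tighter
'*' has higher precedence than '^'


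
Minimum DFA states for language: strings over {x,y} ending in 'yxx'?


Track the longest suffix of input matching a prefix of 'yxx': 4 classes (prefixes of length 0..3)
Minimal DFA: 4 states


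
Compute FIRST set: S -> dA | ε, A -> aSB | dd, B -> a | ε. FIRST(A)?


Per alternative of A: FIRST(aSB) = {a}; FIRST(dd) = {d}
FIRST(A) = {a, d}


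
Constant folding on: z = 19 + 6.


19 + 6 = 25 at compile time
Optimized: z = 25


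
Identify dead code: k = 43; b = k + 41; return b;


k is read by b's definition; b is returned
No dead code


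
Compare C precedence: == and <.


'<' is relational (level 7); '==' is equality (level 6)
Higher level binds tighter
'<' has higher precedence than '=='


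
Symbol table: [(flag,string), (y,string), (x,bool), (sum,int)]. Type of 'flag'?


Lookup 'flag' → type string


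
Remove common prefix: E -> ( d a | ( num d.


Common prefix: '('
Factored: E -> ( E', E' -> d a | num d


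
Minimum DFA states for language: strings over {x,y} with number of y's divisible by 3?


Track (count of y) mod 3: states 0..2, accept at 0
Minimal DFA: 3 states


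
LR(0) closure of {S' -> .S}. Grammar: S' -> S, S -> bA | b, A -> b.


Start: S' -> .S
For each item with dot before a nonterminal B, add B -> .γ for every B-production
Closure: [S' -> .S, S -> .bA, S -> .b]


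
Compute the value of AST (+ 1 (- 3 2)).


Evaluate inner: (- 3 2) = 1
Evaluate root: (+ 1 1) = 2
Result: 2


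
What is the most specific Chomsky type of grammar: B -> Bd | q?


Left-linear: every RHS is a terminal or one nonterminal followed by a terminal
Classification: Type 3 (Regular)


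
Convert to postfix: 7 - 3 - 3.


Left to right (same or higher precedence on left)
Postfix: 7 3 - 3 -


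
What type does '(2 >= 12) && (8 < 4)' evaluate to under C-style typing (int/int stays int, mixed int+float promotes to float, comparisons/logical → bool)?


Operand types: bool && bool
Rule: logical operators take bool operands and yield bool
Result type: bool


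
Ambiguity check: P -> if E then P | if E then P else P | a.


dangling else: 'if E then if E then a else a' parses two ways
Ambiguous


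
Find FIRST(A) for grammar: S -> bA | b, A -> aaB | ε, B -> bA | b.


Per alternative of A: FIRST(aaB) = {a}; FIRST(ε) = {ε}
FIRST(A) = {a, ε}


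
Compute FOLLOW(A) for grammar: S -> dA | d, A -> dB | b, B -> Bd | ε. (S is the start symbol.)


$ ∈ FOLLOW(S). For each A -> αBβ: add FIRST(β)\{ε} to FOLLOW(B); if β nullable, add FOLLOW(A).
FOLLOW(A) = {$}


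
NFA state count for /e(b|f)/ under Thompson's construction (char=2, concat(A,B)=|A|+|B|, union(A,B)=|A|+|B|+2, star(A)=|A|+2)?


Syntax tree has 3 char leaf(s), 1 union(s), 0 star(s)
chars contribute 3×2 = 6; each union adds +2; each star adds +2
Total: 6 + 2 + 0 = 8 states


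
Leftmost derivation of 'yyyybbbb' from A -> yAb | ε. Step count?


Derivation: A => yAb => yyAbb => yyyAbbb => yyyyAbbbb => yyyybbbb
Steps: 5


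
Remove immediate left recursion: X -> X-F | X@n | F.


Left-recursive alternatives: X-F, X@n; non-recursive: F
Introduce X': X -> FX', X' -> -FX' | @nX' | ε


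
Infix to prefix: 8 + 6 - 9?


left-to-right (same/higher precedence on left): tree is (- (+ 8 6) 9)
Prefix: - + 8 6 9


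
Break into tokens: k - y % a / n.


Scan left to right, longest-match per lexeme
Tokens: ID(k), OP(-), ID(y), OP(%), ID(a), OP(/), ID(n)


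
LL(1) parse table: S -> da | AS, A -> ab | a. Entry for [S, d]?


For [S, d]: 'd' ∈ FIRST(da)
Entry: S -> da


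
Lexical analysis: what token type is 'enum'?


Pattern: reserved word
Type: KEYWORD


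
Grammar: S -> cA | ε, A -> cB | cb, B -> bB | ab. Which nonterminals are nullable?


A nonterminal is nullable iff some alternative derives ε (directly, or every symbol in it is nullable)
Nullable: {S}


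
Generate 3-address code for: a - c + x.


Break into single-operator statements:
t1 = a - c
t2 = t1 + x


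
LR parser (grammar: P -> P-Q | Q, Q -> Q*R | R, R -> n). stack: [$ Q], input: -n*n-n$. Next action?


lookahead ∉ {*} so Q won't extend; reduce P -> Q
Action: reduce (P -> Q)


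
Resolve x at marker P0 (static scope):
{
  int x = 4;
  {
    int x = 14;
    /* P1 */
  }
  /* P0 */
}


x declared in the same block as P0
x = 4


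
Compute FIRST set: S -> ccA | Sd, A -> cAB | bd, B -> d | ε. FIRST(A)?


Per alternative of A: FIRST(cAB) = {c}; FIRST(bd) = {b}
FIRST(A) = {b, c}


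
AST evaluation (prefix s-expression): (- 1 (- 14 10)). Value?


Evaluate inner: (- 14 10) = 4
Evaluate root: (- 1 4) = -3
Result: -3


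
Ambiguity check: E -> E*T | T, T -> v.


precedence layered via separate nonterminal T: deterministic
Unambiguous


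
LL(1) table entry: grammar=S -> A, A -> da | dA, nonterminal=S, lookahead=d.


For [S, d]: 'd' ∈ FIRST(A)
Entry: S -> A


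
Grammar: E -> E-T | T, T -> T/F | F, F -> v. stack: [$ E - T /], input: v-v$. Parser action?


no handle; shift 'v'
Action: shift


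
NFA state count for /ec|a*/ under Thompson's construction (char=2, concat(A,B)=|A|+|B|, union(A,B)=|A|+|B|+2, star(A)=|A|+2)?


Syntax tree has 3 char leaf(s), 1 union(s), 1 star(s)
chars contribute 3×2 = 6; each union adds +2; each star adds +2
Total: 6 + 2 + 2 = 10 states


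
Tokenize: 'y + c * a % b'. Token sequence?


Scan left to right, longest-match per lexeme
Tokens: ID(y), OP(+), ID(c), OP(*), ID(a), OP(%), ID(b)


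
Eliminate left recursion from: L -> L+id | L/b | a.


Left-recursive alternatives: L+id, L/b; non-recursive: a
Introduce L': L -> aL', L' -> +idL' | /bL' | ε


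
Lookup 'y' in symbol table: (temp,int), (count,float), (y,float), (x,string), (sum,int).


Lookup 'y' → type float


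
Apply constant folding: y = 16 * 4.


16 * 4 = 64 at compile time
Optimized: y = 64


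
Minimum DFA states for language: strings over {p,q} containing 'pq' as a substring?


KMP-style automaton: 2 progress states + 1 absorbing accept = 3
Minimal DFA: 3 states


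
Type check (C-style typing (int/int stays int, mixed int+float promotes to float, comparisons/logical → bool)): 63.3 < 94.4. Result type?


Operand types: float < float
Rule: comparison yields bool
Result type: bool


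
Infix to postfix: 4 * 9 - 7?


Left to right (same or higher precedence on left)
Postfix: 4 9 * 7 -


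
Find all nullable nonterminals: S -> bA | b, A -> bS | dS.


A nonterminal is nullable iff some alternative derives ε (directly, or every symbol in it is nullable)
Nullable: {}


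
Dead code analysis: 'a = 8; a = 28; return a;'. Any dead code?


first assignment to a is overwritten before any read
Dead: 'a = 8'


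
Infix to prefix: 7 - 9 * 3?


'*' binds tighter: tree is (- 7 (* 9 3))
Prefix: - 7 * 9 3


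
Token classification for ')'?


Pattern: delimiter/punctuation
Type: PUNCTUATION


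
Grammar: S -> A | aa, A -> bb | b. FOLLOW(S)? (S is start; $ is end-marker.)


$ ∈ FOLLOW(S). For each A -> αBβ: add FIRST(β)\{ε} to FOLLOW(B); if β nullable, add FOLLOW(A).
FOLLOW(S) = {$}


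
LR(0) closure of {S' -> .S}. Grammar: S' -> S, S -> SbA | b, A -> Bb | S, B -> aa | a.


Start: S' -> .S
For each item with dot before a nonterminal B, add B -> .γ for every B-production
Closure: [S' -> .S, S -> .SbA, S -> .b]


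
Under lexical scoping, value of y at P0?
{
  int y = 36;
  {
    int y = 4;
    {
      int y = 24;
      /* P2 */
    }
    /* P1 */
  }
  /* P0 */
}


y declared in the same block as P0
y = 36


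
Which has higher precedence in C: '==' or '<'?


'<' is relational (level 7); '==' is equality (level 6)
Higher level binds tighter
'<' has higher precedence than '=='


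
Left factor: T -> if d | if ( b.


Common prefix: 'if'
Factored: T -> if T', T' -> d | ( b


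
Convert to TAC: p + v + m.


Break into single-operator statements:
t1 = p + v
t2 = t1 + m


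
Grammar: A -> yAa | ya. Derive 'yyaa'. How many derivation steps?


Derivation: A => yAa => yyaa
Steps: 2


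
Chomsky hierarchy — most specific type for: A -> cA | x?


Right-linear: every RHS is a terminal or a terminal followed by one nonterminal
Classification: Type 3 (Regular)


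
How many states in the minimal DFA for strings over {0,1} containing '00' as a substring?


KMP-style automaton: 2 progress states + 1 absorbing accept = 3
Minimal DFA: 3 states


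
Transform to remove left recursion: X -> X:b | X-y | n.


Left-recursive alternatives: X:b, X-y; non-recursive: n
Introduce X': X -> nX', X' -> :bX' | -yX' | ε


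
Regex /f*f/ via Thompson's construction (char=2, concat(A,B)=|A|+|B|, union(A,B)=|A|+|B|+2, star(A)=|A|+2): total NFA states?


Syntax tree has 2 char leaf(s), 0 union(s), 1 star(s)
chars contribute 2×2 = 4; each union adds +2; each star adds +2
Total: 4 + 0 + 2 = 6 states


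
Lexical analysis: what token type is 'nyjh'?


Pattern: letter/underscore followed by alphanumerics, not a keyword
Type: IDENTIFIER


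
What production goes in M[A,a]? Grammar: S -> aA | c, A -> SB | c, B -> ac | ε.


For [A, a]: 'a' ∈ FIRST(SB)
Entry: A -> SB


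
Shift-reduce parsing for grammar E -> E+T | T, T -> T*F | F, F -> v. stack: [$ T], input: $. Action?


lookahead ∉ {*} so T won't extend; reduce E -> T
Action: reduce (E -> T)


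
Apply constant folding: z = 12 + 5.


12 + 5 = 17 at compile time
Optimized: z = 17


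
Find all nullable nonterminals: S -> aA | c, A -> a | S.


A nonterminal is nullable iff some alternative derives ε (directly, or every symbol in it is nullable)
Nullable: {}


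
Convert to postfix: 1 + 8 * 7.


* has higher precedence, evaluate 8*7 first
Postfix: 1 8 7 * +


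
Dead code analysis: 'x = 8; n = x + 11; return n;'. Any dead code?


x is read by n's definition; n is returned
No dead code


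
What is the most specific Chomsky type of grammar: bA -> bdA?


LHS has context (more than one symbol) and |LHS| ≤ |RHS|
Classification: Type 1 (Context-Sensitive)


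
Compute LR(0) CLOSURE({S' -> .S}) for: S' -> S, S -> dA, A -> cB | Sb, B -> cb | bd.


Start: S' -> .S
For each item with dot before a nonterminal B, add B -> .γ for every B-production
Closure: [S' -> .S, S -> .dA]


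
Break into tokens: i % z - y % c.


Scan left to right, longest-match per lexeme
Tokens: ID(i), OP(%), ID(z), OP(-), ID(y), OP(%), ID(c)


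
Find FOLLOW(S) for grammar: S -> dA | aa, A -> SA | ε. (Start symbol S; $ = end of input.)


$ ∈ FOLLOW(S). For each A -> αBβ: add FIRST(β)\{ε} to FOLLOW(B); if β nullable, add FOLLOW(A).
FOLLOW(S) = {$, a, d}


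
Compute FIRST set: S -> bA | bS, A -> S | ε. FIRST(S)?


Per alternative of S: FIRST(bA) = {b}; FIRST(bS) = {b}
FIRST(S) = {b}


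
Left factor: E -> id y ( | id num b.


Common prefix: 'id'
Factored: E -> id E', E' -> y ( | num b


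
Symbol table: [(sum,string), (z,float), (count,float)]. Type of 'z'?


Lookup 'z' → type float


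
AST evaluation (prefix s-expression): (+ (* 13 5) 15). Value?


Evaluate inner: (* 13 5) = 65
Evaluate root: (+ 65 15) = 80
Result: 80


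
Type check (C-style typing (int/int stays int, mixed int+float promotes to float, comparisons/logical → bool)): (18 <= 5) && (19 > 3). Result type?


Operand types: bool && bool
Rule: logical operators take bool operands and yield bool
Result type: bool


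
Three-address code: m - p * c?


Break into single-operator statements:
t1 = p * c
t2 = m - t1


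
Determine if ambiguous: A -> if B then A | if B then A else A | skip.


dangling else: 'if B then if B then skip else skip' parses two ways
Ambiguous


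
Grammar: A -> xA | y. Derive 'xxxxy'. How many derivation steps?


Derivation: A => xA => xxA => xxxA => xxxxA => xxxxy
Steps: 5


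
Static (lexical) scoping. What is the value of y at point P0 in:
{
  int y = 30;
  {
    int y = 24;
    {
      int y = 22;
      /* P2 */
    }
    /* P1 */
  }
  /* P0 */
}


y declared in the same block as P0
y = 30


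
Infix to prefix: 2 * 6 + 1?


left-to-right (same/higher precedence on left): tree is (+ (* 2 6) 1)
Prefix: + * 2 6 1


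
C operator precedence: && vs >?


'>' is relational (level 7); '&&' is logical AND (level 2)
Higher level binds tighter
'>' has higher precedence than '&&'


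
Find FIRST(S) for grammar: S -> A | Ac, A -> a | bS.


Per alternative of S: FIRST(A) = {a, b}; FIRST(Ac) = {a, b}
FIRST(S) = {a, b}


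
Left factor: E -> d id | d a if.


Common prefix: 'd'
Factored: E -> d E', E' -> id | a if


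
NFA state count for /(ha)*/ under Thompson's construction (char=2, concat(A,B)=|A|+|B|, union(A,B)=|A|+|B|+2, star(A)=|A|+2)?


Syntax tree has 2 char leaf(s), 0 union(s), 1 star(s)
chars contribute 2×2 = 4; each union adds +2; each star adds +2
Total: 4 + 0 + 2 = 6 states


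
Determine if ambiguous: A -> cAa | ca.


balanced c^n…a^n: each string has a unique parse
Unambiguous


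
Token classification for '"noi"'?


Pattern: double-quoted sequence
Type: STRING_LITERAL


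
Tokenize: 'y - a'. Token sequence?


Scan left to right, longest-match per lexeme
Tokens: ID(y), OP(-), ID(a)


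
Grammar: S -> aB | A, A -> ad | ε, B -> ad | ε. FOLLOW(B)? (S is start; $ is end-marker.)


$ ∈ FOLLOW(S). For each A -> αBβ: add FIRST(β)\{ε} to FOLLOW(B); if β nullable, add FOLLOW(A).
FOLLOW(B) = {$}


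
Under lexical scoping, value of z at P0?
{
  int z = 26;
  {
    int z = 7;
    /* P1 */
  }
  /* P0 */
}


z declared in the same block as P0
z = 26


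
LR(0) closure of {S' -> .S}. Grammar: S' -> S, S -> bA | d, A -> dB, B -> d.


Start: S' -> .S
For each item with dot before a nonterminal B, add B -> .γ for every B-production
Closure: [S' -> .S, S -> .bA, S -> .d]


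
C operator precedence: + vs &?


'+' is additive (level 9); '&' is bitwise AND (level 5)
Higher level binds tighter
'+' has higher precedence than '&'


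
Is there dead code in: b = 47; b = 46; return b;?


first assignment to b is overwritten before any read
Dead: 'b = 47'


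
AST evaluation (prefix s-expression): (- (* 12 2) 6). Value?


Evaluate inner: (* 12 2) = 24
Evaluate root: (- 24 6) = 18
Result: 18


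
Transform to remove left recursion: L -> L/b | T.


Left-recursive alternatives: L/b; non-recursive: T
Introduce L': L -> TL', L' -> /bL' | ε


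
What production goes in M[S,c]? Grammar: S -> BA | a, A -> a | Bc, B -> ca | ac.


For [S, c]: 'c' ∈ FIRST(BA)
Entry: S -> BA


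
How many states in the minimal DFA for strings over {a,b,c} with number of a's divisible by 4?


Track (count of a) mod 4: states 0..3, accept at 0
Minimal DFA: 4 states


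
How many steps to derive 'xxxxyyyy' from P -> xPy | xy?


Derivation: P => xPy => xxPyy => xxxPyyy => xxxxyyyy
Steps: 4


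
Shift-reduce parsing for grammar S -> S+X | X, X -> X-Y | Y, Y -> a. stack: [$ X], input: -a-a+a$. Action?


shift '-' to continue X -> X-Y
Action: shift


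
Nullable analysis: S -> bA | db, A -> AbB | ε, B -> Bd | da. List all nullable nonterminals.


A nonterminal is nullable iff some alternative derives ε (directly, or every symbol in it is nullable)
Nullable: {A}


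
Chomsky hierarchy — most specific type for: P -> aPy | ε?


Single nonterminal LHS, but a^n y^n is not regular
Classification: Type 2 (Context-Free)


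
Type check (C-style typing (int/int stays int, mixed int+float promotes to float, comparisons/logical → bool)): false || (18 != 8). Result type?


Operand types: bool || bool
Rule: logical operators take bool operands and yield bool
Result type: bool


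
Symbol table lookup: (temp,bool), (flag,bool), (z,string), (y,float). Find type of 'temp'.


Lookup 'temp' → type bool


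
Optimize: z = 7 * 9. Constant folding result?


7 * 9 = 63 at compile time
Optimized: z = 63


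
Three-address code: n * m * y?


Break into single-operator statements:
t1 = n * m
t2 = t1 * y


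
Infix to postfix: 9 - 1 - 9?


Left to right (same or higher precedence on left)
Postfix: 9 1 - 9 -


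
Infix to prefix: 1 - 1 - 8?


left-to-right (same/higher precedence on left): tree is (- (- 1 1) 8)
Prefix: - - 1 1 8


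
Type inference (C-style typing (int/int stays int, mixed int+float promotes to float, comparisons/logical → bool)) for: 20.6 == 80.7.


Operand types: float == float
Rule: comparison yields bool
Result type: bool


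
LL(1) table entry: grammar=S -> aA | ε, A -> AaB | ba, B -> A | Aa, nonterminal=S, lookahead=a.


For [S, a]: 'a' ∈ FIRST(aA)
Entry: S -> aA


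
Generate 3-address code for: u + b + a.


Break into single-operator statements:
t1 = u + b
t2 = t1 + a


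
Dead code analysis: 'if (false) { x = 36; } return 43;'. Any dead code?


condition is constant false, so the whole block is unreachable
Dead: 'if (false) { x = 36; }'


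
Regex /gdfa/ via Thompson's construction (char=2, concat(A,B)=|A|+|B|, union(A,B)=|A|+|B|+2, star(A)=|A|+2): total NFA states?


Syntax tree has 4 char leaf(s), 0 union(s), 0 star(s)
chars contribute 4×2 = 8; each union adds +2; each star adds +2
Total: 8 + 0 + 0 = 8 states


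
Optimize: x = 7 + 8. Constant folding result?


7 + 8 = 15 at compile time
Optimized: x = 15


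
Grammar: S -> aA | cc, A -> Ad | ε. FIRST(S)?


Per alternative of S: FIRST(aA) = {a}; FIRST(cc) = {c}
FIRST(S) = {a, c}


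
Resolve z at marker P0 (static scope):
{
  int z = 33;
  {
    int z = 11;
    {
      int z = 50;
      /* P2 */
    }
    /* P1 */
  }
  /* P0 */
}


z declared in the same block as P0
z = 33


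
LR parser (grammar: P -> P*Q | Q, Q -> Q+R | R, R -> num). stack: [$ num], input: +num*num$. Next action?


'num' on top is the handle for R -> num
Action: reduce (R -> num)


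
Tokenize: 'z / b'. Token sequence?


Scan left to right, longest-match per lexeme
Tokens: ID(z), OP(/), ID(b)


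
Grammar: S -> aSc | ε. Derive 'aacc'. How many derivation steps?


Derivation: S => aSc => aaScc => aacc
Steps: 3


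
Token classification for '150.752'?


Pattern: digits with a decimal point
Type: FLOAT_LITERAL


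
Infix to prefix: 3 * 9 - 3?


left-to-right (same/higher precedence on left): tree is (- (* 3 9) 3)
Prefix: - * 3 9 3


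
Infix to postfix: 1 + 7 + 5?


Left to right (same or higher precedence on left)
Postfix: 1 7 + 5 +


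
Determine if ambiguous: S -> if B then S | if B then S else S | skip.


dangling else: 'if B then if B then skip else skip' parses two ways
Ambiguous


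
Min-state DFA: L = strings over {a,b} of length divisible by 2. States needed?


Track length mod 2: states 0..1, accept at 0
Minimal DFA: 2 states


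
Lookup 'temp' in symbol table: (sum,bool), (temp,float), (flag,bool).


Lookup 'temp' → type float


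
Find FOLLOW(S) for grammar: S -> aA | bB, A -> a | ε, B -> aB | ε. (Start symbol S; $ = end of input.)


$ ∈ FOLLOW(S). For each A -> αBβ: add FIRST(β)\{ε} to FOLLOW(B); if β nullable, add FOLLOW(A).
FOLLOW(S) = {$}


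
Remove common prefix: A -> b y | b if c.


Common prefix: 'b'
Factored: A -> b A', A' -> y | if c


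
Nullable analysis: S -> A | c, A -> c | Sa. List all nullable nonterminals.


A nonterminal is nullable iff some alternative derives ε (directly, or every symbol in it is nullable)
Nullable: {}


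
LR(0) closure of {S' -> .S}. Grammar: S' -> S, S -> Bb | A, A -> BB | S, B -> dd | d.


Start: S' -> .S
For each item with dot before a nonterminal B, add B -> .γ for every B-production
Closure: [S' -> .S, S -> .Bb, S -> .A, B -> .dd, B -> .d, A -> .BB, A -> .S]


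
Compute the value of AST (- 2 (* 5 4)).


Evaluate inner: (* 5 4) = 20
Evaluate root: (- 2 20) = -18
Result: -18


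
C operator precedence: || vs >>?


'>>' is shift (level 8); '||' is logical OR (level 1)
Higher level binds tighter
'>>' has higher precedence than '||'


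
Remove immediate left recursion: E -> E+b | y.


Left-recursive alternatives: E+b; non-recursive: y
Introduce E': E -> yE', E' -> +bE' | ε


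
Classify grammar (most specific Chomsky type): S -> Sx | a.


Left-linear: every RHS is a terminal or one nonterminal followed by a terminal
Classification: Type 3 (Regular)


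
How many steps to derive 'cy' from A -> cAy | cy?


Derivation: A => cy
Steps: 1


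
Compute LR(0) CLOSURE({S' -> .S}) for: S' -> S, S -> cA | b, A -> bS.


Start: S' -> .S
For each item with dot before a nonterminal B, add B -> .γ for every B-production
Closure: [S' -> .S, S -> .cA, S -> .b]


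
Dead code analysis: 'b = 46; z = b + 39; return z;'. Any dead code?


b is read by z's definition; z is returned
No dead code


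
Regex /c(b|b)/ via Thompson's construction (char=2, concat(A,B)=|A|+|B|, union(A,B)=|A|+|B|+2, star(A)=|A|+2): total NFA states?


Syntax tree has 3 char leaf(s), 1 union(s), 0 star(s)
chars contribute 3×2 = 6; each union adds +2; each star adds +2
Total: 6 + 2 + 0 = 8 states


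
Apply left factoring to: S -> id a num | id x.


Common prefix: 'id'
Factored: S -> id S', S' -> a num | x


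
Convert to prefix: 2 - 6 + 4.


left-to-right (same/higher precedence on left): tree is (+ (- 2 6) 4)
Prefix: + - 2 6 4


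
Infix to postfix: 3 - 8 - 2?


Left to right (same or higher precedence on left)
Postfix: 3 8 - 2 -


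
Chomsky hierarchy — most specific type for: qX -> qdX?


LHS has context (more than one symbol) and |LHS| ≤ |RHS|
Classification: Type 1 (Context-Sensitive)


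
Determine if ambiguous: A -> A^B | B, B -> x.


precedence layered via separate nonterminal B: deterministic
Unambiguous


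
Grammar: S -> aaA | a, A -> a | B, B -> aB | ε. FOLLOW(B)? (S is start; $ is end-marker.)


$ ∈ FOLLOW(S). For each A -> αBβ: add FIRST(β)\{ε} to FOLLOW(B); if β nullable, add FOLLOW(A).
FOLLOW(B) = {$}


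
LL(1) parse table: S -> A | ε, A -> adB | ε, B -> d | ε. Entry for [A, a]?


For [A, a]: 'a' ∈ FIRST(adB)
Entry: A -> adB


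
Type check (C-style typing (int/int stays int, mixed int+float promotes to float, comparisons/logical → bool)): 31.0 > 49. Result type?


Operand types: float > int
Rule: comparison yields bool
Result type: bool


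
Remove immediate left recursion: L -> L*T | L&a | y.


Left-recursive alternatives: L*T, L&a; non-recursive: y
Introduce L': L -> yL', L' -> *TL' | &aL' | ε


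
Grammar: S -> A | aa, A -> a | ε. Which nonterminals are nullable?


A nonterminal is nullable iff some alternative derives ε (directly, or every symbol in it is nullable)
Nullable: {A, S}


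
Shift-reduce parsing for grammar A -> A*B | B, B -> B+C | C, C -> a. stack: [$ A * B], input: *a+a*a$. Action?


handle 'A*B' on top; lookahead ∈ FOLLOW(A) = {*, $}
Action: reduce (A -> A*B)


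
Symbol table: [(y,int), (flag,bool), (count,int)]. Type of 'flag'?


Lookup 'flag' → type bool


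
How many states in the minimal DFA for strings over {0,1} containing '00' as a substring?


KMP-style automaton: 2 progress states + 1 absorbing accept = 3
Minimal DFA: 3 states


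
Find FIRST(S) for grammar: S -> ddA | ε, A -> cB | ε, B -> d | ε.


Per alternative of S: FIRST(ddA) = {d}; FIRST(ε) = {ε}
FIRST(S) = {d, ε}


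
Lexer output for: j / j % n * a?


Scan left to right, longest-match per lexeme
Tokens: ID(j), OP(/), ID(j), OP(%), ID(n), OP(*), ID(a)


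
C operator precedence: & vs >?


'>' is relational (level 7); '&' is bitwise AND (level 5)
Higher level binds tighter
'>' has higher precedence than '&'


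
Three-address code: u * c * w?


Break into single-operator statements:
t1 = u * c
t2 = t1 * w


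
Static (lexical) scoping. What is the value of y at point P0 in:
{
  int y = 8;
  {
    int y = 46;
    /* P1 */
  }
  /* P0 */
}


y declared in the same block as P0
y = 8


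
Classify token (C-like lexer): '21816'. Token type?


Pattern: digits only
Type: INTEGER_LITERAL


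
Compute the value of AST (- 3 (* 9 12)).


Evaluate inner: (* 9 12) = 108
Evaluate root: (- 3 108) = -105
Result: -105


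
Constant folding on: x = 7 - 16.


7 - 16 = -9 at compile time
Optimized: x = -9


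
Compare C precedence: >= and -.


'-' is additive (level 9); '>=' is relational (level 7)
Higher level binds tighter
'-' has higher precedence than '>='


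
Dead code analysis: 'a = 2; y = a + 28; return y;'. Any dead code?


a is read by y's definition; y is returned
No dead code


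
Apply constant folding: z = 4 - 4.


4 - 4 = 0 at compile time
Optimized: z = 0


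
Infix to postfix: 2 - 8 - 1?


Left to right (same or higher precedence on left)
Postfix: 2 8 - 1 -


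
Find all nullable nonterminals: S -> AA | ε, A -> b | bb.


A nonterminal is nullable iff some alternative derives ε (directly, or every symbol in it is nullable)
Nullable: {S}


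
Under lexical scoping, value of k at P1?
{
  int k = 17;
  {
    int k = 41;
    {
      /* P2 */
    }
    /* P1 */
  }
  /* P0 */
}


k declared in the same block as P1
k = 41


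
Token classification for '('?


Pattern: delimiter/punctuation
Type: PUNCTUATION


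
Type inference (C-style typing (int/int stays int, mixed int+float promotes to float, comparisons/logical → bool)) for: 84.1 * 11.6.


Operand types: float * float
Rule: mixed int/float promotes to float; int/int stays int
Result type: float


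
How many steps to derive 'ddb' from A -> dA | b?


Derivation: A => dA => ddA => ddb
Steps: 3


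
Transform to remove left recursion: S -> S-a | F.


Left-recursive alternatives: S-a; non-recursive: F
Introduce S': S -> FS', S' -> -aS' | ε


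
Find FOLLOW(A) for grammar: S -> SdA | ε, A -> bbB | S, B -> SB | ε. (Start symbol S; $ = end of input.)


$ ∈ FOLLOW(S). For each A -> αBβ: add FIRST(β)\{ε} to FOLLOW(B); if β nullable, add FOLLOW(A).
FOLLOW(A) = {$, d}


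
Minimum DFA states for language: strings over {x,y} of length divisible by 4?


Track length mod 4: states 0..3, accept at 0
Minimal DFA: 4 states


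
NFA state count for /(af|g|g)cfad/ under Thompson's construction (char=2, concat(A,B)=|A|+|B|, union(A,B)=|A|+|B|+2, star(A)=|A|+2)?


Syntax tree has 8 char leaf(s), 2 union(s), 0 star(s)
chars contribute 8×2 = 16; each union adds +2; each star adds +2
Total: 16 + 4 + 0 = 20 states


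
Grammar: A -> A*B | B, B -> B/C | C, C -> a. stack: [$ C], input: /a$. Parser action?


'C' (not preceded by B/) is the handle for B -> C
Action: reduce (B -> C)


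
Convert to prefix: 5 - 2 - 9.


left-to-right (same/higher precedence on left): tree is (- (- 5 2) 9)
Prefix: - - 5 2 9


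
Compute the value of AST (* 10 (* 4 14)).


Evaluate inner: (* 4 14) = 56
Evaluate root: (* 10 56) = 560
Result: 560


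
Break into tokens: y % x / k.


Scan left to right, longest-match per lexeme
Tokens: ID(y), OP(%), ID(x), OP(/), ID(k)


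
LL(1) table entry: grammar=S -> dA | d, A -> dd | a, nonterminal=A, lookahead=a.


For [A, a]: 'a' ∈ FIRST(a)
Entry: A -> a


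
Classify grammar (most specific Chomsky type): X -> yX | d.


Right-linear: every RHS is a terminal or a terminal followed by one nonterminal
Classification: Type 3 (Regular)


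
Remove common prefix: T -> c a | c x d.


Common prefix: 'c'
Factored: T -> c T', T' -> a | x d


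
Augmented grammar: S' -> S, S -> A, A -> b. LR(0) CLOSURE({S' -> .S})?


Start: S' -> .S
For each item with dot before a nonterminal B, add B -> .γ for every B-production
Closure: [S' -> .S, S -> .A, A -> .b]


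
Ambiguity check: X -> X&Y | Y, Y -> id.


precedence layered via separate nonterminal Y: deterministic
Unambiguous


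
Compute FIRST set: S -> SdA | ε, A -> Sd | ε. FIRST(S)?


Per alternative of S: FIRST(SdA) = {d}; FIRST(ε) = {ε}
FIRST(S) = {d, ε}


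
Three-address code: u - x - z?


Break into single-operator statements:
t1 = u - x
t2 = t1 - z


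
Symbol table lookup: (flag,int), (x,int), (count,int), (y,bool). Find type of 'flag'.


Lookup 'flag' → type int


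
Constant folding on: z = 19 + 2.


19 + 2 = 21 at compile time
Optimized: z = 21


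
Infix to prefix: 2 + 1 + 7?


left-to-right (same/higher precedence on left): tree is (+ (+ 2 1) 7)
Prefix: + + 2 1 7


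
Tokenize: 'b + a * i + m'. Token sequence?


Scan left to right, longest-match per lexeme
Tokens: ID(b), OP(+), ID(a), OP(*), ID(i), OP(+), ID(m)


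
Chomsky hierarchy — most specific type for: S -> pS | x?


Right-linear: every RHS is a terminal or a terminal followed by one nonterminal
Classification: Type 3 (Regular)


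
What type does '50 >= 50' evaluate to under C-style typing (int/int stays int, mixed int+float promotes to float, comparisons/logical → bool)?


Operand types: int >= int
Rule: comparison yields bool
Result type: bool


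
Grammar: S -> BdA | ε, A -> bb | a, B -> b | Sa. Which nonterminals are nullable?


A nonterminal is nullable iff some alternative derives ε (directly, or every symbol in it is nullable)
Nullable: {S}


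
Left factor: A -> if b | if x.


Common prefix: 'if'
Factored: A -> if A', A' -> b | x


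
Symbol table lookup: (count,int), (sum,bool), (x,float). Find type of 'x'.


Lookup 'x' → type float


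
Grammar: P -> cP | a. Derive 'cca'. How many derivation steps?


Derivation: P => cP => ccP => cca
Steps: 3


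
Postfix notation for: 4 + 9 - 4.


Left to right (same or higher precedence on left)
Postfix: 4 9 + 4 -


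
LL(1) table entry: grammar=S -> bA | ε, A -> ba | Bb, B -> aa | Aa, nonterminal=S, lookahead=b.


For [S, b]: 'b' ∈ FIRST(bA)
Entry: S -> bA


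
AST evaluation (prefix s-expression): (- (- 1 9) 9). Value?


Evaluate inner: (- 1 9) = -8
Evaluate root: (- -8 9) = -17
Result: -17


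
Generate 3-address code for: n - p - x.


Break into single-operator statements:
t1 = n - p
t2 = t1 - x


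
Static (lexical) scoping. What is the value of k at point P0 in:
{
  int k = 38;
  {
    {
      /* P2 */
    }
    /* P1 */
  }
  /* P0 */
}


k declared in the same block as P0
k = 38


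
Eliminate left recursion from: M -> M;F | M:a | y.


Left-recursive alternatives: M;F, M:a; non-recursive: y
Introduce M': M -> yM', M' -> ;FM' | :aM' | ε


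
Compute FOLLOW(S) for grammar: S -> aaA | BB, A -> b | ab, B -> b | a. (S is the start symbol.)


$ ∈ FOLLOW(S). For each A -> αBβ: add FIRST(β)\{ε} to FOLLOW(B); if β nullable, add FOLLOW(A).
FOLLOW(S) = {$}


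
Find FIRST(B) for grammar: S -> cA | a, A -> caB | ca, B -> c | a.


Per alternative of B: FIRST(c) = {c}; FIRST(a) = {a}
FIRST(B) = {a, c}


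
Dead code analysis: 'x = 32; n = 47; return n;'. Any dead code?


x is assigned but never read
Dead: 'x = 32'
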